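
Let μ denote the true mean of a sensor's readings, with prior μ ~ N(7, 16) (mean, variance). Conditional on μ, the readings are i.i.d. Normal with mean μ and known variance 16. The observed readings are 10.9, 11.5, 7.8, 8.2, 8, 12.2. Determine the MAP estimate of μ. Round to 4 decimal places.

μ̂_MAP = 9.3714

n = 6; x̄ = (10.9 + 11.5 + 7.8 + 8.2 + 8 + 12.2)/6 = 58.6/6 = 293/30 ≈ 9.7667.
For a Normal prior and Normal likelihood with known variance, the posterior is Normal; its mode equals its mean, the precision-weighted average.
Prior precision 1/σ₀² = 1/16 = 0.0625; data precision n/σ² = 6/16 = 0.375.
μ̂ = (0.0625·7 + 0.375·(293/30)) / (0.0625 + 0.375) = 4.1/0.4375 = 328/35 ≈ 9.3714.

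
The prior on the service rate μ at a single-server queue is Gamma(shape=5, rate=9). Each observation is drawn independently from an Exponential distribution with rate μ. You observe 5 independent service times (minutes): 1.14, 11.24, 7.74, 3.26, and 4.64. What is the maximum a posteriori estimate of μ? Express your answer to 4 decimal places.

μ̂_MAP = 0.2431

The Exponential(rate=μ) likelihood is ∝ μ^n e^(−μΣtᵢ). Here n = 5 and Σtᵢ = 1.14 + 11.24 + 7.74 + 3.26 + 4.64 = 28.02.
Posterior ∝ μ^4e^(−9μ) · μ^5e^(−28.02μ) = μ^9e^(−37.02μ), i.e. Gamma(10, 37.02).
Mode = (a−1)/b = 9/37.02 ≈ 0.2431.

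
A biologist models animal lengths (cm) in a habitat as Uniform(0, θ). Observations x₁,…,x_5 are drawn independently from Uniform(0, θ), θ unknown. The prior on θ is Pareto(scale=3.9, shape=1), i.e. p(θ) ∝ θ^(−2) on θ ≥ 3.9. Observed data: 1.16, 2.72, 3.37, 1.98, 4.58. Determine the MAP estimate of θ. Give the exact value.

The Uniform(0, θ) likelihood is θ^(−n) for θ ≥ max(xᵢ), zero otherwise. Here max(xᵢ) = 4.58.
Posterior ∝ θ^(−2) · θ^(−5) = θ^(−7) on θ ≥ max(3.9, 4.58) = 4.58.
This density is strictly decreasing in θ, so the posterior mode lies at the lower boundary of the support.

θ̂_MAP = 4.58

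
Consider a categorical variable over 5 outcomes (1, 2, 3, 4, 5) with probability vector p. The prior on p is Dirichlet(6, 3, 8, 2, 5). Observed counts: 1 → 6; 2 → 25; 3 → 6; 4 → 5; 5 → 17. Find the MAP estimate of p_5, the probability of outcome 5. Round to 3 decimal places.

The posterior is Dirichlet(αᵢ + nᵢ) = Dirichlet(12, 28, 14, 7, 22).
For a Dirichlet(a₁,…,a_K) with all aᵢ > 1, the mode has j-th component (aⱼ − 1)/(Σaᵢ − K).
Here Σaᵢ = 83 and K = 5, so p_5 = (22 − 1)/(83 − 5) = 21/78 ≈ 0.269.

MAP estimate: 0.269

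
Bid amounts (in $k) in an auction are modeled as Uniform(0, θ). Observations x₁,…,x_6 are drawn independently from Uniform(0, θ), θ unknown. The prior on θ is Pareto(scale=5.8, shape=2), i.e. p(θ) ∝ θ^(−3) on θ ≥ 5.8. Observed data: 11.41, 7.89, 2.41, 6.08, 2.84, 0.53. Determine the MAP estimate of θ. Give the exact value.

The Uniform(0, θ) likelihood is θ^(−n) for θ ≥ max(xᵢ), zero otherwise. Here max(xᵢ) = 11.41.
Posterior ∝ θ^(−3) · θ^(−6) = θ^(−9) on θ ≥ max(5.8, 11.41) = 11.41.
This density is strictly decreasing in θ, so the posterior mode lies at the lower boundary of the support.

θ̂_MAP = 11.41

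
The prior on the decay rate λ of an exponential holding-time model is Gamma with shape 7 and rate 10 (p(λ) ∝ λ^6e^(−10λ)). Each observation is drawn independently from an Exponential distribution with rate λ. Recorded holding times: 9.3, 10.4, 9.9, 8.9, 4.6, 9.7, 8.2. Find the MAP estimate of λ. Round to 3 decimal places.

λ̂_MAP = 0.183

The Exponential(rate=λ) likelihood is ∝ λ^n e^(−λΣtᵢ). Here n = 7 and Σtᵢ = 9.3 + 10.4 + 9.9 + 8.9 + 4.6 + 9.7 + 8.2 = 61.
Posterior ∝ λ^6e^(−10λ) · λ^7e^(−61λ) = λ^13e^(−71λ), i.e. Gamma(14, 71).
Mode = (a−1)/b = 13/71 ≈ 0.183.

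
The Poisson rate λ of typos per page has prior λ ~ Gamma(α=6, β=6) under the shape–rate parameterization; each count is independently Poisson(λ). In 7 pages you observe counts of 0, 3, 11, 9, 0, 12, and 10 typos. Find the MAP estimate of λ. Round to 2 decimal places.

λ̂_MAP = 3.85

Σxᵢ = 0+3+11+9+0+12+10 = 45, with n = 7.
Posterior ∝ λ^5e^(−6λ) · λ^45e^(−7λ) = λ^50e^(−13λ), i.e. Gamma(shape=51, rate=13).
The mode of a Gamma(a, b) with a ≥ 1 (shape–rate) is (a−1)/b = 50/13 ≈ 3.85.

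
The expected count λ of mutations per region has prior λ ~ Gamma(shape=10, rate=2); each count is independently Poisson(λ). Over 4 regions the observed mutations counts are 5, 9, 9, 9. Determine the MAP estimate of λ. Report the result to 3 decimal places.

λ̂_MAP = 6.833

Σxᵢ = 5+9+9+9 = 32, with n = 4.
Posterior ∝ λ^9e^(−2λ) · λ^32e^(−4λ) = λ^41e^(−6λ), i.e. Gamma(shape=42, rate=6).
The mode of a Gamma(a, b) with a ≥ 1 (shape–rate) is (a−1)/b = 41/6 ≈ 6.833.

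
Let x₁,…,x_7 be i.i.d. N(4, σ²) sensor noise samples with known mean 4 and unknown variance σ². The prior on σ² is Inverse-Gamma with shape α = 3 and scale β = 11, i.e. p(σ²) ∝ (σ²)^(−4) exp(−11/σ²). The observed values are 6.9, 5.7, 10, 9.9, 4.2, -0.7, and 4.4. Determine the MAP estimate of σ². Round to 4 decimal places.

Sum of squared deviations about the known mean: SS = (6.9−4)² + (5.7−4)² + (10−4)² + (9.9−4)² + (4.2−4)² + (-0.7−4)² + (4.4−4)² = 104.4.
The Normal likelihood contributes (σ²)^(−n/2) exp(−SS/(2σ²)), so the posterior is Inverse-Gamma(α + n/2, β + SS/2) = Inverse-Gamma(6.5, 63.2).
The mode of Inverse-Gamma(a, b) is b/(a+1) = 63.2/7.5 ≈ 8.4267.

σ̂²_MAP = 8.4267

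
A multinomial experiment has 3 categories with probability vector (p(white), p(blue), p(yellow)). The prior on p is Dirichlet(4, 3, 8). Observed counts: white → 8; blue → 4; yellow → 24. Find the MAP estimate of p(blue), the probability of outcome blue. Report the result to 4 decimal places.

The posterior is Dirichlet(αᵢ + nᵢ) = Dirichlet(12, 7, 32).
For a Dirichlet(a₁,…,a_K) with all aᵢ > 1, the mode has j-th component (aⱼ − 1)/(Σaᵢ − K).
Here Σaᵢ = 51 and K = 3, so p(blue) = (7 − 1)/(51 − 3) = 6/48 ≈ 0.1250.

MAP estimate of p(blue) = 0.1250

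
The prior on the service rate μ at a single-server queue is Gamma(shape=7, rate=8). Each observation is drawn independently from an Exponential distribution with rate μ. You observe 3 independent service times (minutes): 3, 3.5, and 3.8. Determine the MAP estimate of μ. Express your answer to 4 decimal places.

μ̂_MAP = 0.4918

The Exponential(rate=μ) likelihood is ∝ μ^n e^(−μΣtᵢ). Here n = 3 and Σtᵢ = 3 + 3.5 + 3.8 = 10.3.
Posterior ∝ μ^6e^(−8μ) · μ^3e^(−10.3μ) = μ^9e^(−18.3μ), i.e. Gamma(10, 18.3).
Mode = (a−1)/b = 9/18.3 ≈ 0.4918.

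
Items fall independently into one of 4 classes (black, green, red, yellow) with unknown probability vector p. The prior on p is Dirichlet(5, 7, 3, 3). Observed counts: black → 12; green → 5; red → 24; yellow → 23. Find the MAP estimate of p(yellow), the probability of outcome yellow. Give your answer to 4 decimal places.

The posterior is Dirichlet(αᵢ + nᵢ) = Dirichlet(17, 12, 27, 26).
For a Dirichlet(a₁,…,a_K) with all aᵢ > 1, the mode has j-th component (aⱼ − 1)/(Σaᵢ − K).
Here Σaᵢ = 82 and K = 4, so p(yellow) = (26 − 1)/(82 − 4) = 25/78 ≈ 0.3205.

MAP estimate of p(yellow) = 0.3205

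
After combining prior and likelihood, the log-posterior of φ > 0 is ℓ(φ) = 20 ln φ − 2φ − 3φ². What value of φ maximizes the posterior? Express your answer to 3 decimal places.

ℓ'(φ) = 20/φ − 2 − 6φ. Setting this to zero and multiplying by φ: 6φ² + 2φ − 20 = 0.
φ = (−2 + √(2² + 4·6·20)) / (2·6) = (−2 + √484) / 12 = (−2 + 22)/12 = 5/3.
ℓ''(φ) = −20/φ² − 6 < 0, confirming a maximum.

φ̂_MAP = 1.667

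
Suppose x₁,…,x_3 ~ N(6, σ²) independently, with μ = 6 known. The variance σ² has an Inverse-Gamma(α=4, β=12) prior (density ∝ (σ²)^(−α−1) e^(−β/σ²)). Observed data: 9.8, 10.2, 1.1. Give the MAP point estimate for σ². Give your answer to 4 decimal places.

σ̂²_MAP = 6.1608

Sum of squared deviations about the known mean: SS = (9.8−6)² + (10.2−6)² + (1.1−6)² = 56.09.
The Normal likelihood contributes (σ²)^(−n/2) exp(−SS/(2σ²)), so the posterior is Inverse-Gamma(α + n/2, β + SS/2) = Inverse-Gamma(5.5, 40.045).
The mode of Inverse-Gamma(a, b) is b/(a+1) = 40.045/6.5 ≈ 6.1608.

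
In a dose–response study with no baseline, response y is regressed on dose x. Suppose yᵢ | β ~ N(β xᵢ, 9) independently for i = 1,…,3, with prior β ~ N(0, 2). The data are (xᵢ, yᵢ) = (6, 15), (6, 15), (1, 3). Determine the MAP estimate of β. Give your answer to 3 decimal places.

β̂_MAP = 2.361

log p(β | y) = −Σ(yᵢ − βxᵢ)²/(2·9) − β²/(2·2) + const.
Setting the derivative to zero: Σxᵢ(yᵢ − βxᵢ)/9 − β/2 = 0, so β = Σxᵢyᵢ / (Σxᵢ² + σ²/τ²).
Σxᵢyᵢ = 6·15 + 6·15 + 1·3 = 183; Σxᵢ² = 73; σ²/τ² = 4.5.
β̂_MAP = 183 / (73 + 4.5) = 183/77.5 ≈ 2.361.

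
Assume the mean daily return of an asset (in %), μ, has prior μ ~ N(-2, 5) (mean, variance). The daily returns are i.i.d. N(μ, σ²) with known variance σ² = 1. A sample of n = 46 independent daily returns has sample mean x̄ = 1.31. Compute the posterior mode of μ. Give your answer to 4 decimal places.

μ̂_MAP = 1.2957

n = 46, x̄ = 1.31.
For a Normal prior and Normal likelihood with known variance, the posterior is Normal; its mode equals its mean, the precision-weighted average.
Prior precision 1/σ₀² = 1/5 = 0.2; data precision n/σ² = 46/1 = 46.
μ̂ = (0.2·(-2) + 46·1.31) / (0.2 + 46) = 59.86/46.2 = 2993/2310 ≈ 1.2957.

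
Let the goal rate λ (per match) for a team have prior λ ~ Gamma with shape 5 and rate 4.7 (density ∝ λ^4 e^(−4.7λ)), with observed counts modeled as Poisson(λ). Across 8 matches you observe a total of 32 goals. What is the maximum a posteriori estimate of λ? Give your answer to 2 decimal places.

λ̂_MAP = 2.83

Σxᵢ = 32, n = 8.
Posterior ∝ λ^4e^(−4.7λ) · λ^32e^(−8λ) = λ^36e^(−12.7λ), i.e. Gamma(shape=37, rate=12.7).
The mode of a Gamma(a, b) with a ≥ 1 (shape–rate) is (a−1)/b = 36/12.7 ≈ 2.83.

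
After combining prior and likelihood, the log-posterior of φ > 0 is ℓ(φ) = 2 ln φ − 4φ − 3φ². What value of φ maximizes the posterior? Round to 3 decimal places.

ℓ'(φ) = 2/φ − 4 − 6φ. Setting this to zero and multiplying by φ: 6φ² + 4φ − 2 = 0.
φ = (−4 + √(4² + 4·6·2)) / (2·6) = (−4 + √64) / 12 = (−4 + 8)/12 = 1/3.
ℓ''(φ) = −2/φ² − 6 < 0, confirming a maximum.

φ̂_MAP = 0.333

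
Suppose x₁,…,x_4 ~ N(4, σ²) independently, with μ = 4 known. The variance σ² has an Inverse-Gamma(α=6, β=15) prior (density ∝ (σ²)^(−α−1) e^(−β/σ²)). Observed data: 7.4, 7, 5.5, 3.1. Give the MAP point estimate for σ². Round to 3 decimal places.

σ̂²_MAP = 2.979

Sum of squared deviations about the known mean: SS = (7.4−4)² + (7−4)² + (5.5−4)² + (3.1−4)² = 23.62.
The Normal likelihood contributes (σ²)^(−n/2) exp(−SS/(2σ²)), so the posterior is Inverse-Gamma(α + n/2, β + SS/2) = Inverse-Gamma(8, 26.81).
The mode of Inverse-Gamma(a, b) is b/(a+1) = 26.81/9 ≈ 2.979.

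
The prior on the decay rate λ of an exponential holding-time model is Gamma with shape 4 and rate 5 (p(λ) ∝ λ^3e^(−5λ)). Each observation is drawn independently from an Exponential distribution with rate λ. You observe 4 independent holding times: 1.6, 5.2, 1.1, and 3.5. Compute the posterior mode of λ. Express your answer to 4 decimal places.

The Exponential(rate=λ) likelihood is ∝ λ^n e^(−λΣtᵢ). Here n = 4 and Σtᵢ = 1.6 + 5.2 + 1.1 + 3.5 = 11.4.
Posterior ∝ λ^3e^(−5λ) · λ^4e^(−11.4λ) = λ^7e^(−16.4λ), i.e. Gamma(8, 16.4).
Mode = (a−1)/b = 7/16.4 ≈ 0.4268.

λ̂_MAP = 0.4268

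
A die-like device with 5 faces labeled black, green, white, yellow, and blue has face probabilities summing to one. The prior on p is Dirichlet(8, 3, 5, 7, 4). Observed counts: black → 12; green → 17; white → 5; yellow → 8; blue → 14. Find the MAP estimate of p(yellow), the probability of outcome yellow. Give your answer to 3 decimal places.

MAP estimate of p(yellow) = 0.179

The posterior is Dirichlet(αᵢ + nᵢ) = Dirichlet(20, 20, 10, 15, 18).
For a Dirichlet(a₁,…,a_K) with all aᵢ > 1, the mode has j-th component (aⱼ − 1)/(Σaᵢ − K).
Here Σaᵢ = 83 and K = 5, so p(yellow) = (15 − 1)/(83 − 5) = 14/78 ≈ 0.179.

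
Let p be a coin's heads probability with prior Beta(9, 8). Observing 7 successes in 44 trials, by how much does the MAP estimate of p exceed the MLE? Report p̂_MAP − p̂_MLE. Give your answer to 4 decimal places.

Posterior is Beta(16, 45); MAP = (16−1)/(61−2) = 15/59 ≈ 0.25424.
MLE ignores the prior: p̂_MLE = k/n = 7/44 ≈ 0.15909.
Difference = 15/59 − 7/44 = 247/2596 ≈ 0.0951.

MAP − MLE = 0.0951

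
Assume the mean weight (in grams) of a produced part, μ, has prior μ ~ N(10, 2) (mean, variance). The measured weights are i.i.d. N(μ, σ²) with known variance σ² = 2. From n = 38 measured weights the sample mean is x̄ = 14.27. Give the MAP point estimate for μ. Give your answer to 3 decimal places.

n = 38, x̄ = 14.27.
For a Normal prior and Normal likelihood with known variance, the posterior is Normal; its mode equals its mean, the precision-weighted average.
Prior precision 1/σ₀² = 1/2 = 0.5; data precision n/σ² = 38/2 = 19.
μ̂ = (0.5·10 + 19·14.27) / (0.5 + 19) = 276.13/19.5 = 27613/1950 ≈ 14.161.

μ̂_MAP = 14.161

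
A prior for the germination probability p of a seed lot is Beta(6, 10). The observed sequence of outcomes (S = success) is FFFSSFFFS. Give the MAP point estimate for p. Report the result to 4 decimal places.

Prior: Beta(6, 10).
Data: 3 successes in 9 trials (from the sequence). The binomial likelihood contributes p^3(1−p)^6, so the posterior is Beta(6+3, 10+6) = Beta(9, 16).
For Beta(a, b) with a, b > 1 the mode is (a−1)/(a+b−2) = 8/23 ≈ 0.3478.

p̂_MAP = 0.3478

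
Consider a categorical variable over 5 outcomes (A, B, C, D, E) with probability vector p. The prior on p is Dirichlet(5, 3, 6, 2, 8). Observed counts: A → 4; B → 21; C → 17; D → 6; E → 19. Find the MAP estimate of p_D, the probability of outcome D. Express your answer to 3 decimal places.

The posterior is Dirichlet(αᵢ + nᵢ) = Dirichlet(9, 24, 23, 8, 27).
For a Dirichlet(a₁,…,a_K) with all aᵢ > 1, the mode has j-th component (aⱼ − 1)/(Σaᵢ − K).
Here Σaᵢ = 91 and K = 5, so p_D = (8 − 1)/(91 − 5) = 7/86 ≈ 0.081.

MAP estimate of p_D = 0.081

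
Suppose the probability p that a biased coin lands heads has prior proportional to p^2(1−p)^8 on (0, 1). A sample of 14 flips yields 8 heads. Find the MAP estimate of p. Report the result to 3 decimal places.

The prior density ∝ p^2(1−p)^8 is the kernel of Beta(3, 9).
Data: 8 successes in 14 trials. The binomial likelihood contributes p^8(1−p)^6, so the posterior is Beta(3+8, 9+6) = Beta(11, 15).
For Beta(a, b) with a, b > 1 the mode is (a−1)/(a+b−2) = 10/24 ≈ 0.417.

p̂_MAP = 0.417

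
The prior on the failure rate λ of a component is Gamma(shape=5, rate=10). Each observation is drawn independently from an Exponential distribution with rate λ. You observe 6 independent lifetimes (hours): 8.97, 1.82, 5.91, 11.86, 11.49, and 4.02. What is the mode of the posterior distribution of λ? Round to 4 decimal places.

λ̂_MAP = 0.1849

The Exponential(rate=λ) likelihood is ∝ λ^n e^(−λΣtᵢ). Here n = 6 and Σtᵢ = 8.97 + 1.82 + 5.91 + 11.86 + 11.49 + 4.02 = 44.07.
Posterior ∝ λ^4e^(−10λ) · λ^6e^(−44.07λ) = λ^10e^(−54.07λ), i.e. Gamma(11, 54.07).
Mode = (a−1)/b = 10/54.07 ≈ 0.1849.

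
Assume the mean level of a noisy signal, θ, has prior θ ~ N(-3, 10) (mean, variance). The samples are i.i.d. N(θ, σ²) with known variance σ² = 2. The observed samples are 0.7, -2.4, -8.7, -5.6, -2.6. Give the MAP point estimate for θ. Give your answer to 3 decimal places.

θ̂_MAP = -3.692

n = 5; x̄ = (0.7 + (-2.4) + (-8.7) + (-5.6) + (-2.6))/5 = -18.6/5 = -3.72.
For a Normal prior and Normal likelihood with known variance, the posterior is Normal; its mode equals its mean, the precision-weighted average.
Prior precision 1/σ₀² = 1/10 = 0.1; data precision n/σ² = 5/2 = 2.5.
θ̂ = (0.1·(-3) + 2.5·(-3.72)) / (0.1 + 2.5) = (-9.6)/2.6 = -48/13 ≈ -3.692.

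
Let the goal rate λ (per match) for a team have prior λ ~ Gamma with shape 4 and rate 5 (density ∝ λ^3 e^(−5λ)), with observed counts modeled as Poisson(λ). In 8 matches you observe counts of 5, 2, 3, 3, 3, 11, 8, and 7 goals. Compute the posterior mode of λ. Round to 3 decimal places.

λ̂_MAP = 3.462

Σxᵢ = 5+2+3+3+3+11+8+7 = 42, with n = 8.
Posterior ∝ λ^3e^(−5λ) · λ^42e^(−8λ) = λ^45e^(−13λ), i.e. Gamma(shape=46, rate=13).
The mode of a Gamma(a, b) with a ≥ 1 (shape–rate) is (a−1)/b = 45/13 ≈ 3.462.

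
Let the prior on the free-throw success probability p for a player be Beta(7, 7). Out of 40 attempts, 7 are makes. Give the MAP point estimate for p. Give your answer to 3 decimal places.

p̂_MAP = 0.250

Prior: Beta(7, 7).
Data: 7 successes in 40 trials. The binomial likelihood contributes p^7(1−p)^33, so the posterior is Beta(7+7, 7+33) = Beta(14, 40).
For Beta(a, b) with a, b > 1 the mode is (a−1)/(a+b−2) = 13/52 ≈ 0.250.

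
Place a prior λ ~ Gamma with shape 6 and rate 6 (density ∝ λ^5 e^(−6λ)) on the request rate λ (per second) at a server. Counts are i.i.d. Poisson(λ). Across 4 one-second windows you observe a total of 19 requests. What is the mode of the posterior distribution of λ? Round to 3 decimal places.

Σxᵢ = 19, n = 4.
Posterior ∝ λ^5e^(−6λ) · λ^19e^(−4λ) = λ^24e^(−10λ), i.e. Gamma(shape=25, rate=10).
The mode of a Gamma(a, b) with a ≥ 1 (shape–rate) is (a−1)/b = 24/10 ≈ 2.400.

λ̂_MAP = 2.400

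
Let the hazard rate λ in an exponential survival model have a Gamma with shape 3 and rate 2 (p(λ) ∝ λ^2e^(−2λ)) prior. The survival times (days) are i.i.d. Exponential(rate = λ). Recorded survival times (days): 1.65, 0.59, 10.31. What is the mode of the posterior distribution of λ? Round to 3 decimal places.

The Exponential(rate=λ) likelihood is ∝ λ^n e^(−λΣtᵢ). Here n = 3 and Σtᵢ = 1.65 + 0.59 + 10.31 = 12.55.
Posterior ∝ λ^2e^(−2λ) · λ^3e^(−12.55λ) = λ^5e^(−14.55λ), i.e. Gamma(6, 14.55).
Mode = (a−1)/b = 5/14.55 ≈ 0.344.

λ̂_MAP = 0.344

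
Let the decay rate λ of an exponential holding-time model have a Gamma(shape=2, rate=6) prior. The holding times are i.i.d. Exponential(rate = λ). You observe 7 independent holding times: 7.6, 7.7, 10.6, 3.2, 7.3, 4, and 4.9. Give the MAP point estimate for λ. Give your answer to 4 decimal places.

The Exponential(rate=λ) likelihood is ∝ λ^n e^(−λΣtᵢ). Here n = 7 and Σtᵢ = 7.6 + 7.7 + 10.6 + 3.2 + 7.3 + 4 + 4.9 = 45.3.
Posterior ∝ λe^(−6λ) · λ^7e^(−45.3λ) = λ^8e^(−51.3λ), i.e. Gamma(9, 51.3).
Mode = (a−1)/b = 8/51.3 ≈ 0.1559.

λ̂_MAP = 0.1559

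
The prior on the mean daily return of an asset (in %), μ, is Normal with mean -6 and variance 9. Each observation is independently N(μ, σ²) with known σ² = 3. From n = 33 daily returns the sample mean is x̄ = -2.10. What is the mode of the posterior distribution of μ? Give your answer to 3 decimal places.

n = 33, x̄ = -2.10.
For a Normal prior and Normal likelihood with known variance, the posterior is Normal; its mode equals its mean, the precision-weighted average.
Prior precision 1/σ₀² = 1/9; data precision n/σ² = 33/3 = 11.
μ̂ = ((1/9)·(-6) + 11·(-2.1)) / (1/9 + 11) = (-713/30)/(100/9) = -2.139.

μ̂_MAP = -2.139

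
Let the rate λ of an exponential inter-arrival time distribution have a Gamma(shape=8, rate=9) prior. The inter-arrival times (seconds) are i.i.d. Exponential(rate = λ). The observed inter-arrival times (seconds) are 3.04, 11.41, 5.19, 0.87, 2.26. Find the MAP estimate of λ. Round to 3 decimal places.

λ̂_MAP = 0.378

The Exponential(rate=λ) likelihood is ∝ λ^n e^(−λΣtᵢ). Here n = 5 and Σtᵢ = 3.04 + 11.41 + 5.19 + 0.87 + 2.26 = 22.77.
Posterior ∝ λ^7e^(−9λ) · λ^5e^(−22.77λ) = λ^12e^(−31.77λ), i.e. Gamma(13, 31.77).
Mode = (a−1)/b = 12/31.77 ≈ 0.378.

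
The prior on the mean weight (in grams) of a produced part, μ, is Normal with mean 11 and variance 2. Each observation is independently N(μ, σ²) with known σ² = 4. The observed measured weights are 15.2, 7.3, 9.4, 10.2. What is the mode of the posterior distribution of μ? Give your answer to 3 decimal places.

μ̂_MAP = 10.683

n = 4; x̄ = (15.2 + 7.3 + 9.4 + 10.2)/4 = 42.1/4 = 10.525.
For a Normal prior and Normal likelihood with known variance, the posterior is Normal; its mode equals its mean, the precision-weighted average.
Prior precision 1/σ₀² = 1/2 = 0.5; data precision n/σ² = 4/4 = 1.
μ̂ = (0.5·11 + 1·10.525) / (0.5 + 1) = 16.025/1.5 = 641/60 ≈ 10.683.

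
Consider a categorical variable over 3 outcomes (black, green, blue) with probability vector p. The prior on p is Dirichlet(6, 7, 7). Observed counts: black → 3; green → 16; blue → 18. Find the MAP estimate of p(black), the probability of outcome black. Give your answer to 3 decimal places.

MAP estimate of p(black) = 0.148

The posterior is Dirichlet(αᵢ + nᵢ) = Dirichlet(9, 23, 25).
For a Dirichlet(a₁,…,a_K) with all aᵢ > 1, the mode has j-th component (aⱼ − 1)/(Σaᵢ − K).
Here Σaᵢ = 57 and K = 3, so p(black) = (9 − 1)/(57 − 3) = 8/54 ≈ 0.148.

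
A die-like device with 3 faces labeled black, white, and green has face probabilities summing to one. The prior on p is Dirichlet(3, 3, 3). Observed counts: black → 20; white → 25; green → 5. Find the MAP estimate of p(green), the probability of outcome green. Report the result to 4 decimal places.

The posterior is Dirichlet(αᵢ + nᵢ) = Dirichlet(23, 28, 8).
For a Dirichlet(a₁,…,a_K) with all aᵢ > 1, the mode has j-th component (aⱼ − 1)/(Σaᵢ − K).
Here Σaᵢ = 59 and K = 3, so p(green) = (8 − 1)/(59 − 3) = 7/56 ≈ 0.1250.

MAP estimate of p(green) = 0.1250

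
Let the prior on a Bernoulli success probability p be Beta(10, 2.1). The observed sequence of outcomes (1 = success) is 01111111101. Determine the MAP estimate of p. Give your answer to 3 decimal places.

Prior: Beta(10, 2.1).
Data: 9 successes in 11 trials (from the sequence). The binomial likelihood contributes p^9(1−p)^2, so the posterior is Beta(10+9, 2.1+2) = Beta(19, 4.1).
For Beta(a, b) with a, b > 1 the mode is (a−1)/(a+b−2) = 18/21.1 ≈ 0.853.

p̂_MAP = 0.853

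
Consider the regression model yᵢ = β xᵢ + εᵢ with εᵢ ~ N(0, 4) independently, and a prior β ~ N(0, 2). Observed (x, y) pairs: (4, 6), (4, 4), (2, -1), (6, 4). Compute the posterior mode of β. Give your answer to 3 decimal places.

β̂_MAP = 0.838

log p(β | y) = −Σ(yᵢ − βxᵢ)²/(2·4) − β²/(2·2) + const.
Setting the derivative to zero: Σxᵢ(yᵢ − βxᵢ)/4 − β/2 = 0, so β = Σxᵢyᵢ / (Σxᵢ² + σ²/τ²).
Σxᵢyᵢ = 4·6 + 4·4 + 2·(-1) + 6·4 = 62; Σxᵢ² = 72; σ²/τ² = 2.
β̂_MAP = 62 / (72 + 2) = 62/74 ≈ 0.838.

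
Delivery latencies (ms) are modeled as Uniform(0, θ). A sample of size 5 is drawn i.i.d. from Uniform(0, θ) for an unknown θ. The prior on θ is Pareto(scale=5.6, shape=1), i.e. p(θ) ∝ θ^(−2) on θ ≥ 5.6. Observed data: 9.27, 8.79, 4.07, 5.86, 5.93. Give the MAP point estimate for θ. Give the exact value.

The Uniform(0, θ) likelihood is θ^(−n) for θ ≥ max(xᵢ), zero otherwise. Here max(xᵢ) = 9.27.
Posterior ∝ θ^(−2) · θ^(−5) = θ^(−7) on θ ≥ max(5.6, 9.27) = 9.27.
This density is strictly decreasing in θ, so the posterior mode lies at the lower boundary of the support.

θ̂_MAP = 9.27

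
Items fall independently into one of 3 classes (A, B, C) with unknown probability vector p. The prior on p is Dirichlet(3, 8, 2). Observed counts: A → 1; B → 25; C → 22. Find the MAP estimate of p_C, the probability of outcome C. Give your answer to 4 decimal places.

The posterior is Dirichlet(αᵢ + nᵢ) = Dirichlet(4, 33, 24).
For a Dirichlet(a₁,…,a_K) with all aᵢ > 1, the mode has j-th component (aⱼ − 1)/(Σaᵢ − K).
Here Σaᵢ = 61 and K = 3, so p_C = (24 − 1)/(61 − 3) = 23/58 ≈ 0.3966.

MAP estimate of p_C = 0.3966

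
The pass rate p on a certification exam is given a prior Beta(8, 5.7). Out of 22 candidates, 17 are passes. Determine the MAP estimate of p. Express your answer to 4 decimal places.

p̂_MAP = 0.7122

Prior: Beta(8, 5.7).
Data: 17 successes in 22 trials. The binomial likelihood contributes p^17(1−p)^5, so the posterior is Beta(8+17, 5.7+5) = Beta(25, 10.7).
For Beta(a, b) with a, b > 1 the mode is (a−1)/(a+b−2) = 24/33.7 ≈ 0.7122.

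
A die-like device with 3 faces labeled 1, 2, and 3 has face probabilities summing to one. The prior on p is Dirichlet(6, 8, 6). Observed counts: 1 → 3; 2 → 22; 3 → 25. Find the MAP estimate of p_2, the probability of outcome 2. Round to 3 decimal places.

The posterior is Dirichlet(αᵢ + nᵢ) = Dirichlet(9, 30, 31).
For a Dirichlet(a₁,…,a_K) with all aᵢ > 1, the mode has j-th component (aⱼ − 1)/(Σaᵢ − K).
Here Σaᵢ = 70 and K = 3, so p_2 = (30 − 1)/(70 − 3) = 29/67 ≈ 0.433.

MAP estimate: 0.433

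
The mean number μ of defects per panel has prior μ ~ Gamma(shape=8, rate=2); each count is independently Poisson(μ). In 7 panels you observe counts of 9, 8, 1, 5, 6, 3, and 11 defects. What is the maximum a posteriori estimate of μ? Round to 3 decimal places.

μ̂_MAP = 5.556

Σxᵢ = 9+8+1+5+6+3+11 = 43, with n = 7.
Posterior ∝ μ^7e^(−2μ) · μ^43e^(−7μ) = μ^50e^(−9μ), i.e. Gamma(shape=51, rate=9).
The mode of a Gamma(a, b) with a ≥ 1 (shape–rate) is (a−1)/b = 50/9 ≈ 5.556.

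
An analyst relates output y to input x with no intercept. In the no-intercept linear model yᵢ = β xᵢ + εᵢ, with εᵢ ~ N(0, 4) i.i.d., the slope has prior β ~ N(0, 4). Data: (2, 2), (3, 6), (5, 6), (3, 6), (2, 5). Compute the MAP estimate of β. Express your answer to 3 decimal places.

log p(β | y) = −Σ(yᵢ − βxᵢ)²/(2·4) − β²/(2·4) + const.
Setting the derivative to zero: Σxᵢ(yᵢ − βxᵢ)/4 − β/4 = 0, so β = Σxᵢyᵢ / (Σxᵢ² + σ²/τ²).
Σxᵢyᵢ = 2·2 + 3·6 + 5·6 + 3·6 + 2·5 = 80; Σxᵢ² = 51; σ²/τ² = 1.
β̂_MAP = 80 / (51 + 1) = 80/52 ≈ 1.538.

β̂_MAP = 1.538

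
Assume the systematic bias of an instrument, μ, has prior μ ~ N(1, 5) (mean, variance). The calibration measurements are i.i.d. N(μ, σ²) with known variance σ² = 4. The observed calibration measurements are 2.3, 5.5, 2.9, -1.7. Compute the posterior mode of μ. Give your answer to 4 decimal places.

μ̂_MAP = 2.0417

n = 4; x̄ = (2.3 + 5.5 + 2.9 + (-1.7))/4 = 9/4 = 2.25.
For a Normal prior and Normal likelihood with known variance, the posterior is Normal; its mode equals its mean, the precision-weighted average.
Prior precision 1/σ₀² = 1/5 = 0.2; data precision n/σ² = 4/4 = 1.
μ̂ = (0.2·1 + 1·2.25) / (0.2 + 1) = 2.45/1.2 = 49/24 ≈ 2.0417.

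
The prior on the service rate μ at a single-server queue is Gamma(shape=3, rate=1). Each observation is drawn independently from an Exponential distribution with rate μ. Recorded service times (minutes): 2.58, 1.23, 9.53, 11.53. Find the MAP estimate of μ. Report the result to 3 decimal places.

The Exponential(rate=μ) likelihood is ∝ μ^n e^(−μΣtᵢ). Here n = 4 and Σtᵢ = 2.58 + 1.23 + 9.53 + 11.53 = 24.87.
Posterior ∝ μ^2e^(−1μ) · μ^4e^(−24.87μ) = μ^6e^(−25.87μ), i.e. Gamma(7, 25.87).
Mode = (a−1)/b = 6/25.87 ≈ 0.232.

μ̂_MAP = 0.232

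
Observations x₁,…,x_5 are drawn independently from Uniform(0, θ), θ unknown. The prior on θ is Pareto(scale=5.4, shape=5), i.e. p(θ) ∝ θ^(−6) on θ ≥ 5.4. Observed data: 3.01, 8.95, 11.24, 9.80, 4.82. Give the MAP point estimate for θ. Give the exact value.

θ̂_MAP = 11.24

The Uniform(0, θ) likelihood is θ^(−n) for θ ≥ max(xᵢ), zero otherwise. Here max(xᵢ) = 11.24.
Posterior ∝ θ^(−6) · θ^(−5) = θ^(−11) on θ ≥ max(5.4, 11.24) = 11.24.
This density is strictly decreasing in θ, so the posterior mode lies at the lower boundary of the support.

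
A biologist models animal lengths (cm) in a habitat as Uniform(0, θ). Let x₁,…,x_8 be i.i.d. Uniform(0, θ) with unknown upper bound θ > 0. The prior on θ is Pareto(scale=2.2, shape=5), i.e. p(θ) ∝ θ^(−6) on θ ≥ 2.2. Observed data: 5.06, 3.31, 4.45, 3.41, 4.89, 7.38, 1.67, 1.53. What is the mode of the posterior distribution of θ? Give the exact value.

The Uniform(0, θ) likelihood is θ^(−n) for θ ≥ max(xᵢ), zero otherwise. Here max(xᵢ) = 7.38.
Posterior ∝ θ^(−6) · θ^(−8) = θ^(−14) on θ ≥ max(2.2, 7.38) = 7.38.
This density is strictly decreasing in θ, so the posterior mode lies at the lower boundary of the support.

θ̂_MAP = 7.38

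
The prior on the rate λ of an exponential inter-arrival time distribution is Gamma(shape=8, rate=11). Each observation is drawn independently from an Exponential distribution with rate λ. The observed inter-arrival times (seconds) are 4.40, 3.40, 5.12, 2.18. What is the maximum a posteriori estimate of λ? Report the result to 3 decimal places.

The Exponential(rate=λ) likelihood is ∝ λ^n e^(−λΣtᵢ). Here n = 4 and Σtᵢ = 4.40 + 3.40 + 5.12 + 2.18 = 15.10.
Posterior ∝ λ^7e^(−11λ) · λ^4e^(−15.10λ) = λ^11e^(−26.10λ), i.e. Gamma(12, 26.10).
Mode = (a−1)/b = 11/26.10 ≈ 0.421.

λ̂_MAP = 0.421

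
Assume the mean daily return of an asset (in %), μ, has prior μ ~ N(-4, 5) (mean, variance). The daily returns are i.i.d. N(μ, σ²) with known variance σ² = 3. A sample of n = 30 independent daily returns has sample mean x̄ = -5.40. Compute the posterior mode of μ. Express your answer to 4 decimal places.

μ̂_MAP = -5.3725

n = 30, x̄ = -5.40.
For a Normal prior and Normal likelihood with known variance, the posterior is Normal; its mode equals its mean, the precision-weighted average.
Prior precision 1/σ₀² = 1/5 = 0.2; data precision n/σ² = 30/3 = 10.
μ̂ = (0.2·(-4) + 10·(-5.4)) / (0.2 + 10) = (-54.8)/10.2 = -274/51 ≈ -5.3725.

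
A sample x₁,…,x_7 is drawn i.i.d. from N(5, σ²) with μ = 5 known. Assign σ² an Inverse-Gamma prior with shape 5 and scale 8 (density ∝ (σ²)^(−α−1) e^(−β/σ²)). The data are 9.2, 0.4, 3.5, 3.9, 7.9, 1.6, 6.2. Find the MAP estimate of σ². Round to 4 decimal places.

Sum of squared deviations about the known mean: SS = (9.2−5)² + (0.4−5)² + (3.5−5)² + (3.9−5)² + (7.9−5)² + (1.6−5)² + (6.2−5)² = 63.67.
The Normal likelihood contributes (σ²)^(−n/2) exp(−SS/(2σ²)), so the posterior is Inverse-Gamma(α + n/2, β + SS/2) = Inverse-Gamma(8.5, 39.835).
The mode of Inverse-Gamma(a, b) is b/(a+1) = 39.835/9.5 ≈ 4.1932.

σ̂²_MAP = 4.1932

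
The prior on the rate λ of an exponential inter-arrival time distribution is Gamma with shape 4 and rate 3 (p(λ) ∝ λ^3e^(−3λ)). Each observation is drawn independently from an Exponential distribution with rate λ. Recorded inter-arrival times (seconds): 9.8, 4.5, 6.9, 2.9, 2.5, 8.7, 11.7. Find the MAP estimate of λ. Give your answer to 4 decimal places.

The Exponential(rate=λ) likelihood is ∝ λ^n e^(−λΣtᵢ). Here n = 7 and Σtᵢ = 9.8 + 4.5 + 6.9 + 2.9 + 2.5 + 8.7 + 11.7 = 47.
Posterior ∝ λ^3e^(−3λ) · λ^7e^(−47λ) = λ^10e^(−50λ), i.e. Gamma(11, 50).
Mode = (a−1)/b = 10/50 ≈ 0.2000.

λ̂_MAP = 0.2000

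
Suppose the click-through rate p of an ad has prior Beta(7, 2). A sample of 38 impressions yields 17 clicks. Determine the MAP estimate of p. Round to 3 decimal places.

p̂_MAP = 0.511

Prior: Beta(7, 2).
Data: 17 successes in 38 trials. The binomial likelihood contributes p^17(1−p)^21, so the posterior is Beta(7+17, 2+21) = Beta(24, 23).
For Beta(a, b) with a, b > 1 the mode is (a−1)/(a+b−2) = 23/45 ≈ 0.511.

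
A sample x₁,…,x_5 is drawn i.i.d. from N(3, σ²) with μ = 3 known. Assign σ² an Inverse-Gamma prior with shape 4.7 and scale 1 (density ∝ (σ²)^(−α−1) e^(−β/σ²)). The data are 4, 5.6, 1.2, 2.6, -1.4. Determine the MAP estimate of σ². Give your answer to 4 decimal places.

σ̂²_MAP = 1.9829

Sum of squared deviations about the known mean: SS = (4−3)² + (5.6−3)² + (1.2−3)² + (2.6−3)² + (-1.4−3)² = 30.52.
The Normal likelihood contributes (σ²)^(−n/2) exp(−SS/(2σ²)), so the posterior is Inverse-Gamma(α + n/2, β + SS/2) = Inverse-Gamma(7.2, 16.26).
The mode of Inverse-Gamma(a, b) is b/(a+1) = 16.26/8.2 ≈ 1.9829.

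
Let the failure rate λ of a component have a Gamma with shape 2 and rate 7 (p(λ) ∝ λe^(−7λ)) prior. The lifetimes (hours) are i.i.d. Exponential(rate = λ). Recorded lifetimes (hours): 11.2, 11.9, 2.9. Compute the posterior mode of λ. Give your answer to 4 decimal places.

λ̂_MAP = 0.1212

The Exponential(rate=λ) likelihood is ∝ λ^n e^(−λΣtᵢ). Here n = 3 and Σtᵢ = 11.2 + 11.9 + 2.9 = 26.
Posterior ∝ λe^(−7λ) · λ^3e^(−26λ) = λ^4e^(−33λ), i.e. Gamma(5, 33).
Mode = (a−1)/b = 4/33 ≈ 0.1212.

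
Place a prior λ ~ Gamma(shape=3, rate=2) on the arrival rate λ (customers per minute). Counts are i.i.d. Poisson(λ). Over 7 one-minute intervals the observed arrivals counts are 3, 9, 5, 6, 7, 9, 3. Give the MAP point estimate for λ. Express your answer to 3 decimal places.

Σxᵢ = 3+9+5+6+7+9+3 = 42, with n = 7.
Posterior ∝ λ^2e^(−2λ) · λ^42e^(−7λ) = λ^44e^(−9λ), i.e. Gamma(shape=45, rate=9).
The mode of a Gamma(a, b) with a ≥ 1 (shape–rate) is (a−1)/b = 44/9 ≈ 4.889.

λ̂_MAP = 4.889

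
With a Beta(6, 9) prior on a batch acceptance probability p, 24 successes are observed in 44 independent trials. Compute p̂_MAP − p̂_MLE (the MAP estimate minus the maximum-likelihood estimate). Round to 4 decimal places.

MAP − MLE = -0.0367

Posterior is Beta(30, 29); MAP = (30−1)/(59−2) = 29/57 ≈ 0.50877.
MLE ignores the prior: p̂_MLE = k/n = 24/44 ≈ 0.54545.
Difference = 29/57 − 24/44 = -23/627 ≈ -0.0367.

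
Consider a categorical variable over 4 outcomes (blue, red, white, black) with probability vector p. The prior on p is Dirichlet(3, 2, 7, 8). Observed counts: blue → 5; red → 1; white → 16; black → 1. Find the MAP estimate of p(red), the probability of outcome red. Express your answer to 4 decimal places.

The posterior is Dirichlet(αᵢ + nᵢ) = Dirichlet(8, 3, 23, 9).
For a Dirichlet(a₁,…,a_K) with all aᵢ > 1, the mode has j-th component (aⱼ − 1)/(Σaᵢ − K).
Here Σaᵢ = 43 and K = 4, so p(red) = (3 − 1)/(43 − 4) = 2/39 ≈ 0.0513.

MAP estimate of p(red) = 0.0513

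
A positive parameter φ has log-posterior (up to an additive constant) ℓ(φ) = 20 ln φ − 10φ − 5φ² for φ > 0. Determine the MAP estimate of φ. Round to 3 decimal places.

φ̂_MAP = 1.000

ℓ'(φ) = 20/φ − 10 − 10φ. Setting this to zero and multiplying by φ: 10φ² + 10φ − 20 = 0.
φ = (−10 + √(10² + 4·10·20)) / (2·10) = (−10 + √900) / 20 = (−10 + 30)/20 = 1.
ℓ''(φ) = −20/φ² − 10 < 0, confirming a maximum.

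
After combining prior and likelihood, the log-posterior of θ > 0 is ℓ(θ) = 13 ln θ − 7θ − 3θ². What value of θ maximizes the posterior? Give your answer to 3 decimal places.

ℓ'(θ) = 13/θ − 7 − 6θ. Setting this to zero and multiplying by θ: 6θ² + 7θ − 13 = 0.
θ = (−7 + √(7² + 4·6·13)) / (2·6) = (−7 + √361) / 12 = (−7 + 19)/12 = 1.
ℓ''(θ) = −13/θ² − 6 < 0, confirming a maximum.

θ̂_MAP = 1.000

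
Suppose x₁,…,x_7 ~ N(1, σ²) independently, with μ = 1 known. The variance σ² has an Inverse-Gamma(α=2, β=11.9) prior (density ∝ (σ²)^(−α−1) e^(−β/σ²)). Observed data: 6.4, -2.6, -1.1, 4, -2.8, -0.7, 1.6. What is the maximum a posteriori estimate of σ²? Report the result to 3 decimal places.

Sum of squared deviations about the known mean: SS = (6.4−1)² + (-2.6−1)² + (-1.1−1)² + (4−1)² + (-2.8−1)² + (-0.7−1)² + (1.6−1)² = 73.22.
The Normal likelihood contributes (σ²)^(−n/2) exp(−SS/(2σ²)), so the posterior is Inverse-Gamma(α + n/2, β + SS/2) = Inverse-Gamma(5.5, 48.51).
The mode of Inverse-Gamma(a, b) is b/(a+1) = 48.51/6.5 ≈ 7.463.

σ̂²_MAP = 7.463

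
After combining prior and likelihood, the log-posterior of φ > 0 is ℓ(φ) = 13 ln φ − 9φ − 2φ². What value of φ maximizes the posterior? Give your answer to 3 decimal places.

ℓ'(φ) = 13/φ − 9 − 4φ. Setting this to zero and multiplying by φ: 4φ² + 9φ − 13 = 0.
φ = (−9 + √(9² + 4·4·13)) / (2·4) = (−9 + √289) / 8 = (−9 + 17)/8 = 1.
ℓ''(φ) = −13/φ² − 4 < 0, confirming a maximum.

φ̂_MAP = 1.000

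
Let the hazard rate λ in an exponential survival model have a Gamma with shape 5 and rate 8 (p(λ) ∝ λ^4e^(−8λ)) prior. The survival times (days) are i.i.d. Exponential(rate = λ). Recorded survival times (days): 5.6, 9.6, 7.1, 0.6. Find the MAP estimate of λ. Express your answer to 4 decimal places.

λ̂_MAP = 0.2589

The Exponential(rate=λ) likelihood is ∝ λ^n e^(−λΣtᵢ). Here n = 4 and Σtᵢ = 5.6 + 9.6 + 7.1 + 0.6 = 22.9.
Posterior ∝ λ^4e^(−8λ) · λ^4e^(−22.9λ) = λ^8e^(−30.9λ), i.e. Gamma(9, 30.9).
Mode = (a−1)/b = 8/30.9 ≈ 0.2589.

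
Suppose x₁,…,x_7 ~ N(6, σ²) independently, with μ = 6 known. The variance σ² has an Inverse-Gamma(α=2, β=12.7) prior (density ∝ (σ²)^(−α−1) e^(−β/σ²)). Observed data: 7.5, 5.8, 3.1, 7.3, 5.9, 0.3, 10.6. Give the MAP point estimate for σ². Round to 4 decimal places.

Sum of squared deviations about the known mean: SS = (7.5−6)² + (5.8−6)² + (3.1−6)² + (7.3−6)² + (5.9−6)² + (0.3−6)² + (10.6−6)² = 66.05.
The Normal likelihood contributes (σ²)^(−n/2) exp(−SS/(2σ²)), so the posterior is Inverse-Gamma(α + n/2, β + SS/2) = Inverse-Gamma(5.5, 45.725).
The mode of Inverse-Gamma(a, b) is b/(a+1) = 45.725/6.5 ≈ 7.0346.

σ̂²_MAP = 7.0346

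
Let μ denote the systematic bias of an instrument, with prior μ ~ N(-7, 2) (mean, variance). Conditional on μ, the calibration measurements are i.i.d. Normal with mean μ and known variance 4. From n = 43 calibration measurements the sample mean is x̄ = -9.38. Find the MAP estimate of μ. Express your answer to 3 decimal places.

n = 43, x̄ = -9.38.
For a Normal prior and Normal likelihood with known variance, the posterior is Normal; its mode equals its mean, the precision-weighted average.
Prior precision 1/σ₀² = 1/2 = 0.5; data precision n/σ² = 43/4 = 10.75.
μ̂ = (0.5·(-7) + 10.75·(-9.38)) / (0.5 + 10.75) = (-104.335)/11.25 = -20867/2250 ≈ -9.274.

μ̂_MAP = -9.274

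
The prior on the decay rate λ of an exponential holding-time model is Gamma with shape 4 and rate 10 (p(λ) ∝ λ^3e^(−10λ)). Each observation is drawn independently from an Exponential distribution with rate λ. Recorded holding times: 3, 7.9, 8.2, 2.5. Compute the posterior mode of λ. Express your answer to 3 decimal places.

The Exponential(rate=λ) likelihood is ∝ λ^n e^(−λΣtᵢ). Here n = 4 and Σtᵢ = 3 + 7.9 + 8.2 + 2.5 = 21.6.
Posterior ∝ λ^3e^(−10λ) · λ^4e^(−21.6λ) = λ^7e^(−31.6λ), i.e. Gamma(8, 31.6).
Mode = (a−1)/b = 7/31.6 ≈ 0.222.

λ̂_MAP = 0.222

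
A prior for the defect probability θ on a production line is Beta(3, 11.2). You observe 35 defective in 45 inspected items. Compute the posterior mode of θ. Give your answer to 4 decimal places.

Prior: Beta(3, 11.2).
Data: 35 successes in 45 trials. The binomial likelihood contributes θ^35(1−θ)^10, so the posterior is Beta(3+35, 11.2+10) = Beta(38, 21.2).
For Beta(a, b) with a, b > 1 the mode is (a−1)/(a+b−2) = 37/57.2 ≈ 0.6469.

θ̂_MAP = 0.6469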